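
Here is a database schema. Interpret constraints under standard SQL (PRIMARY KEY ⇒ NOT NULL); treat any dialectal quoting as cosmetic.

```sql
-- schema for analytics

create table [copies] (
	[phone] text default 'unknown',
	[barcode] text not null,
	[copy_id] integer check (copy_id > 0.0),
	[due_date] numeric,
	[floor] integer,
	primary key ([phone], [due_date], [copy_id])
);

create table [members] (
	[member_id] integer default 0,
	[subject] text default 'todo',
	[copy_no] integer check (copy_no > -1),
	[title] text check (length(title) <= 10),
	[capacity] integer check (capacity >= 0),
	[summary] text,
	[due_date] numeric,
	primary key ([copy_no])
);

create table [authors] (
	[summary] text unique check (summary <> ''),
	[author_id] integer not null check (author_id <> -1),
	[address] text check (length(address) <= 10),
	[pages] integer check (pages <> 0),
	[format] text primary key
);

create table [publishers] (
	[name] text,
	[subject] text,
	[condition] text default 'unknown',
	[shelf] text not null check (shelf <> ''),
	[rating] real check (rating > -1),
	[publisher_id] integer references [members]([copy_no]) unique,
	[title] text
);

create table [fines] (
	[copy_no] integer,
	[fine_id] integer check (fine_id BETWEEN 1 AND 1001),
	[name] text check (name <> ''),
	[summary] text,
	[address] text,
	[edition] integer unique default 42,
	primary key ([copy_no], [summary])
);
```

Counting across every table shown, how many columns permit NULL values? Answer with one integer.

20

copies: 1 nullable (floor — PK (phone, due_date, copy_id) and explicit NOT NULL columns excluded).
members: 6 nullable (member_id, subject, title, capacity, summary, due_date — PK (copy_no) and explicit NOT NULL columns excluded).
authors: 3 nullable (summary, address, pages — PK (format) and explicit NOT NULL columns excluded).
publishers: 6 nullable (name, subject, condition, rating, publisher_id, title — PK none and explicit NOT NULL columns excluded).
fines: 4 nullable (fine_id, name, address, edition — PK (copy_no, summary) and explicit NOT NULL columns excluded).
Total: 1 + 6 + 3 + 6 + 4 = 20.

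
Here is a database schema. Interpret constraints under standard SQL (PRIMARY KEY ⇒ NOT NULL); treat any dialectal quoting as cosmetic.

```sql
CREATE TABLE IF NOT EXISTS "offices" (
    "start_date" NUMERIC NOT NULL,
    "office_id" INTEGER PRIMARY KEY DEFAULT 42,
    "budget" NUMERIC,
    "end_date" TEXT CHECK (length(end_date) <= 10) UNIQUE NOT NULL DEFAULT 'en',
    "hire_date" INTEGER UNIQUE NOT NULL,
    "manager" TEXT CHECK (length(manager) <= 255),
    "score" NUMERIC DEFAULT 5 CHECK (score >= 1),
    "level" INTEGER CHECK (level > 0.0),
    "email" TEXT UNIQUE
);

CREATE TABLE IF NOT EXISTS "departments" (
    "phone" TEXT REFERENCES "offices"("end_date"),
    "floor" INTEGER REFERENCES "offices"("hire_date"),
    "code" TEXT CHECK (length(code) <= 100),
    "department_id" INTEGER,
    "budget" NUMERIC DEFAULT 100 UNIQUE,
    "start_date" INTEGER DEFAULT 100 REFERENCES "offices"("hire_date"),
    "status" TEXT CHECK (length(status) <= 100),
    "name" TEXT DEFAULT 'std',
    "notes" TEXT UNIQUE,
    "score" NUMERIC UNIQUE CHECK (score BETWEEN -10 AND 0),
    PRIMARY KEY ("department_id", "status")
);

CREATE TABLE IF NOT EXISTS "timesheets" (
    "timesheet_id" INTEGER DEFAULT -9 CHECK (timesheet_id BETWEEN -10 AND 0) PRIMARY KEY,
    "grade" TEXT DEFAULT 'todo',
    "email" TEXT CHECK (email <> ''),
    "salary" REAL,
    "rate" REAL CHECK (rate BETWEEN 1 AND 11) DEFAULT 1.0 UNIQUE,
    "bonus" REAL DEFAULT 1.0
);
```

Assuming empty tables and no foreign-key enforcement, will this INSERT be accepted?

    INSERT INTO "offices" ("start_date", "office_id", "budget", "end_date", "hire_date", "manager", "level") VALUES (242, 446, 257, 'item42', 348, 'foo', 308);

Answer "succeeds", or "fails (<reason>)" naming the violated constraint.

NOT NULL columns: end_date is supplied; hire_date is supplied; office_id is supplied; start_date is supplied.
CHECK constraints: 'item42' satisfies (length(end_date) <= 10); 'foo' satisfies (length(manager) <= 255); 308 satisfies (level > 0.0).
No constraint is violated.

succeeds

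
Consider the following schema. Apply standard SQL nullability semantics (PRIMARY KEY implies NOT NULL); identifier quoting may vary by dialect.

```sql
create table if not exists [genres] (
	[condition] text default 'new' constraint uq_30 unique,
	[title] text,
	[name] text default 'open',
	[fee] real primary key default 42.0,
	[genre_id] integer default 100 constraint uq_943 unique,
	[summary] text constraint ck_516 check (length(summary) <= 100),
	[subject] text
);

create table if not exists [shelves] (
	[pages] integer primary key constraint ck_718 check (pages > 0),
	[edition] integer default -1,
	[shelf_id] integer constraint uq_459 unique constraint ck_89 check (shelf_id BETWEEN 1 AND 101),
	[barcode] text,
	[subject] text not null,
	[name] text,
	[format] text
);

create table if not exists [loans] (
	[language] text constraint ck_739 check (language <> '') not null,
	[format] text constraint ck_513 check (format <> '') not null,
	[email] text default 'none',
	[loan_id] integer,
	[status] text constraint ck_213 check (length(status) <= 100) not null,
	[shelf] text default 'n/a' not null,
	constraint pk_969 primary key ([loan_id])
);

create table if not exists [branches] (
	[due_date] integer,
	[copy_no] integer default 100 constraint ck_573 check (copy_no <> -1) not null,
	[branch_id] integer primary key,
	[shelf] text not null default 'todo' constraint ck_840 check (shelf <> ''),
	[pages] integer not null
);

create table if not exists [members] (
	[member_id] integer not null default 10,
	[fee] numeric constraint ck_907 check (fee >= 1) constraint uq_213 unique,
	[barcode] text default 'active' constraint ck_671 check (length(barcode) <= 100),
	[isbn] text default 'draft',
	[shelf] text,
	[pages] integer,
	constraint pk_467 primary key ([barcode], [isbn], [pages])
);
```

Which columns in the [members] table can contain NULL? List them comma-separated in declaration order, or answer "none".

fee, shelf

- member_id: declared NOT NULL → not nullable.
- fee: CHECK does not forbid NULL (a CHECK constraint passes when its expression is NULL) → nullable.
- barcode: part of the PRIMARY KEY, which implies NOT NULL → not nullable.
- isbn: part of the PRIMARY KEY, which implies NOT NULL → not nullable.
- shelf: no NOT NULL constraint applies → nullable.
- pages: part of the PRIMARY KEY, which implies NOT NULL → not nullable.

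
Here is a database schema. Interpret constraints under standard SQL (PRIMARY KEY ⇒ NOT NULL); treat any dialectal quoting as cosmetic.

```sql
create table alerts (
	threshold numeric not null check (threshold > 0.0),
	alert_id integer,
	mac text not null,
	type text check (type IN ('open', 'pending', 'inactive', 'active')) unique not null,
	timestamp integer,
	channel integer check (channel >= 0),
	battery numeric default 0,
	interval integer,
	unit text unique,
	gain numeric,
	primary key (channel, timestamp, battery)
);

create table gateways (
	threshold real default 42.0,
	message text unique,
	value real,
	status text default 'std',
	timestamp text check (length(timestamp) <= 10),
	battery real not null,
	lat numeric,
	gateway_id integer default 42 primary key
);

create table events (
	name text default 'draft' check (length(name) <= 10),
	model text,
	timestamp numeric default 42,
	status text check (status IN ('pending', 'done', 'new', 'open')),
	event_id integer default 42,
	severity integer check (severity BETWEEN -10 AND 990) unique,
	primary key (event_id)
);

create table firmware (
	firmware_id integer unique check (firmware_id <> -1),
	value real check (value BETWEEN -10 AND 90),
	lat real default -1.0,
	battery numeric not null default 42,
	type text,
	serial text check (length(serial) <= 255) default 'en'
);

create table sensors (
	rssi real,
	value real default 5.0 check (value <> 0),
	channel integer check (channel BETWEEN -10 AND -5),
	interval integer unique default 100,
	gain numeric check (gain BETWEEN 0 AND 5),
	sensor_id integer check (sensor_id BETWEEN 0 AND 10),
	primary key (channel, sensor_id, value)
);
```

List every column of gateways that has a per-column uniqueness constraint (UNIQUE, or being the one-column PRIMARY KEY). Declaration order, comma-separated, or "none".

message, gateway_id

- threshold: no UNIQUE or single-column PK constraint.
- message: declared UNIQUE → unique.
- value: no UNIQUE or single-column PK constraint.
- status: no UNIQUE or single-column PK constraint.
- timestamp: no UNIQUE or single-column PK constraint.
- battery: no UNIQUE or single-column PK constraint.
- lat: no UNIQUE or single-column PK constraint.
- gateway_id: single-column PRIMARY KEY → unique.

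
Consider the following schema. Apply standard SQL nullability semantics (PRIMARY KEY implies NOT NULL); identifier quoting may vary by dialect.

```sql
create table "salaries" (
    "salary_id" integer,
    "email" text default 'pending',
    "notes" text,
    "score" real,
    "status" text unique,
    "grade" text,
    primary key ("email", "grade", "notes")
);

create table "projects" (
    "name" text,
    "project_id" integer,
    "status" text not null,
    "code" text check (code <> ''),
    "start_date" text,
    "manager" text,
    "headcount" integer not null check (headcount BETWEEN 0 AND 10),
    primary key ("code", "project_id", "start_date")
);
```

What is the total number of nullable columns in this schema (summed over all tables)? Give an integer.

salaries: 3 nullable (salary_id, score, status — PK (email, grade, notes) and explicit NOT NULL columns excluded).
projects: 2 nullable (name, manager — PK (code, project_id, start_date) and explicit NOT NULL columns excluded).
Total: 3 + 2 = 5.

5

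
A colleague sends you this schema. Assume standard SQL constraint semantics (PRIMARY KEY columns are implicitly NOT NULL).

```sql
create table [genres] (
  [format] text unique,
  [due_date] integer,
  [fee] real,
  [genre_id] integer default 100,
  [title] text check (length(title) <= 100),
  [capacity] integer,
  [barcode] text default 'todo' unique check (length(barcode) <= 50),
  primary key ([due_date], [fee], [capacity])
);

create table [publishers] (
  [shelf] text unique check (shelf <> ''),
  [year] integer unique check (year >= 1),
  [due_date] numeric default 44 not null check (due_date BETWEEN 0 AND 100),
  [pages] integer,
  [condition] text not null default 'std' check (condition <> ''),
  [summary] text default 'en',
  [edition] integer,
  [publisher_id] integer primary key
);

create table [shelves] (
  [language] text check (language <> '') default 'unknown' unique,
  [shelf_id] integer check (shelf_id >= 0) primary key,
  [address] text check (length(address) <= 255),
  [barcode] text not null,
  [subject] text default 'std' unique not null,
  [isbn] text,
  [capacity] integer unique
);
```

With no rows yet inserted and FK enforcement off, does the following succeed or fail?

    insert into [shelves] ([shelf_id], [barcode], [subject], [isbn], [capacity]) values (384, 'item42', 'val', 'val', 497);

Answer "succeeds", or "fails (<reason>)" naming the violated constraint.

succeeds

NOT NULL columns: barcode is supplied; shelf_id is supplied; subject is supplied.
CHECK constraints: 384 satisfies (shelf_id >= 0).
No constraint is violated.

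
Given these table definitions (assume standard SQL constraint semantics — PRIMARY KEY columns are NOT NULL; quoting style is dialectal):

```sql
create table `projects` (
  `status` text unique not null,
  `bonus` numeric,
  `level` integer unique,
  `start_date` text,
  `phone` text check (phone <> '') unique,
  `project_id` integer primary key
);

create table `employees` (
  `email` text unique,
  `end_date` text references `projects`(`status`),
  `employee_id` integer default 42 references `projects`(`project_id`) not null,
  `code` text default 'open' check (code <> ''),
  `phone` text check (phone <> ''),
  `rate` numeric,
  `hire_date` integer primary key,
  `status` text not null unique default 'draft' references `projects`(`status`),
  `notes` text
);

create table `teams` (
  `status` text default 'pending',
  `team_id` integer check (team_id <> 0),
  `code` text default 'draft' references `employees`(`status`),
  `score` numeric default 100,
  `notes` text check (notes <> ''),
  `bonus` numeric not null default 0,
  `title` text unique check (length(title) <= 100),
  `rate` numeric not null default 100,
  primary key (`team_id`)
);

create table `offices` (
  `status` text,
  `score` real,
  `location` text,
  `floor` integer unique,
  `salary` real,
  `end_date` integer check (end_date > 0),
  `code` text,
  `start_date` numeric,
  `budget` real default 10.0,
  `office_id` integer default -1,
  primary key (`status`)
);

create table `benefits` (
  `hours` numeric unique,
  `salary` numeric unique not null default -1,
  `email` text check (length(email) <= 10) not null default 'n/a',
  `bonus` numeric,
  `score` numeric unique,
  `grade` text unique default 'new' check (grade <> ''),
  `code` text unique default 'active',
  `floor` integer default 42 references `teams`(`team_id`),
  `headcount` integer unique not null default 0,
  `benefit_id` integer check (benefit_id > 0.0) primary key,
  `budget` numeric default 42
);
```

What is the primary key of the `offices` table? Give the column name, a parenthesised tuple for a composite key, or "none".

status

status is declared PRIMARY KEY as a table-level PRIMARY KEY clause.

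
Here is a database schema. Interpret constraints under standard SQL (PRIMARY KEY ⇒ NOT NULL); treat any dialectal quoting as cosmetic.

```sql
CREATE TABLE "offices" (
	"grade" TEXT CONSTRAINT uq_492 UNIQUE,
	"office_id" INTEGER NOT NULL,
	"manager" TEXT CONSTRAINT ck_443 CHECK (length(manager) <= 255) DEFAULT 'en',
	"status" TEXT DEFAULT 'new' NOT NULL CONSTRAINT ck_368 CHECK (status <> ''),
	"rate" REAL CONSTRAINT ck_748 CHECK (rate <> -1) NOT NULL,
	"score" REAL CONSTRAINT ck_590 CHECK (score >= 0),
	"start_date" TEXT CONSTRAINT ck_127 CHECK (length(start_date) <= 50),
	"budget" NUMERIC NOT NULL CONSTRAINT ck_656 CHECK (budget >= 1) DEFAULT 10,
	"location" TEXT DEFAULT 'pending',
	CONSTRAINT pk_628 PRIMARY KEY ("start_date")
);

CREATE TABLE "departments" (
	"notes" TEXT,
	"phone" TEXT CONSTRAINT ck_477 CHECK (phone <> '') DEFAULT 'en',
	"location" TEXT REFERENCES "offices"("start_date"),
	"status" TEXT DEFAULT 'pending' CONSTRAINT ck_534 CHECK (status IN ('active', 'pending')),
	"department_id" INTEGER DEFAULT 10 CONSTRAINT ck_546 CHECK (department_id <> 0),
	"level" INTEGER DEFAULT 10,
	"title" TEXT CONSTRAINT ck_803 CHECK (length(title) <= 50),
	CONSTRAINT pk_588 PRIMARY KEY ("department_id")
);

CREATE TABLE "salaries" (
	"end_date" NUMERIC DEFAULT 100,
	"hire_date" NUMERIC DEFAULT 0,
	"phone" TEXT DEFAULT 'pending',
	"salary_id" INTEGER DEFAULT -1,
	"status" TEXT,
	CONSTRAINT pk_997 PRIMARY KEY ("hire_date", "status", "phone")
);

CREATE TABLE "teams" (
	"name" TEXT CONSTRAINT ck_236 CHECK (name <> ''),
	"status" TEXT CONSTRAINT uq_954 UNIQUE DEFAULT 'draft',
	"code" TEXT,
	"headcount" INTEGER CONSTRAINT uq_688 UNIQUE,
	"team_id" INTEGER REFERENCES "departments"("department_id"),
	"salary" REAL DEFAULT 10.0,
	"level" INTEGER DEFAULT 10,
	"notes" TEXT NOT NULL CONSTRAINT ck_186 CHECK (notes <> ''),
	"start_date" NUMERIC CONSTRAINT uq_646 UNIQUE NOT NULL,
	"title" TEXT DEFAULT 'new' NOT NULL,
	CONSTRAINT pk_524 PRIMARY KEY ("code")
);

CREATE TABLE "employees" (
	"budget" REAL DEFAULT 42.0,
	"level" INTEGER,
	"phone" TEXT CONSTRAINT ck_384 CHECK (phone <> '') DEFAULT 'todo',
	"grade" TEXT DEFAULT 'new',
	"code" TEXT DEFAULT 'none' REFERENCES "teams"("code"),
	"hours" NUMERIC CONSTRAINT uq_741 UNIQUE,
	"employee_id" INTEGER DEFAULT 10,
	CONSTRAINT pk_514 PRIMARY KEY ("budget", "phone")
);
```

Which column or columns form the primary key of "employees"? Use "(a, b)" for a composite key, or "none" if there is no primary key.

A table-level PRIMARY KEY clause names 2 columns: budget, phone.
This is a composite key — the combination is unique, not each column individually.

(budget, phone)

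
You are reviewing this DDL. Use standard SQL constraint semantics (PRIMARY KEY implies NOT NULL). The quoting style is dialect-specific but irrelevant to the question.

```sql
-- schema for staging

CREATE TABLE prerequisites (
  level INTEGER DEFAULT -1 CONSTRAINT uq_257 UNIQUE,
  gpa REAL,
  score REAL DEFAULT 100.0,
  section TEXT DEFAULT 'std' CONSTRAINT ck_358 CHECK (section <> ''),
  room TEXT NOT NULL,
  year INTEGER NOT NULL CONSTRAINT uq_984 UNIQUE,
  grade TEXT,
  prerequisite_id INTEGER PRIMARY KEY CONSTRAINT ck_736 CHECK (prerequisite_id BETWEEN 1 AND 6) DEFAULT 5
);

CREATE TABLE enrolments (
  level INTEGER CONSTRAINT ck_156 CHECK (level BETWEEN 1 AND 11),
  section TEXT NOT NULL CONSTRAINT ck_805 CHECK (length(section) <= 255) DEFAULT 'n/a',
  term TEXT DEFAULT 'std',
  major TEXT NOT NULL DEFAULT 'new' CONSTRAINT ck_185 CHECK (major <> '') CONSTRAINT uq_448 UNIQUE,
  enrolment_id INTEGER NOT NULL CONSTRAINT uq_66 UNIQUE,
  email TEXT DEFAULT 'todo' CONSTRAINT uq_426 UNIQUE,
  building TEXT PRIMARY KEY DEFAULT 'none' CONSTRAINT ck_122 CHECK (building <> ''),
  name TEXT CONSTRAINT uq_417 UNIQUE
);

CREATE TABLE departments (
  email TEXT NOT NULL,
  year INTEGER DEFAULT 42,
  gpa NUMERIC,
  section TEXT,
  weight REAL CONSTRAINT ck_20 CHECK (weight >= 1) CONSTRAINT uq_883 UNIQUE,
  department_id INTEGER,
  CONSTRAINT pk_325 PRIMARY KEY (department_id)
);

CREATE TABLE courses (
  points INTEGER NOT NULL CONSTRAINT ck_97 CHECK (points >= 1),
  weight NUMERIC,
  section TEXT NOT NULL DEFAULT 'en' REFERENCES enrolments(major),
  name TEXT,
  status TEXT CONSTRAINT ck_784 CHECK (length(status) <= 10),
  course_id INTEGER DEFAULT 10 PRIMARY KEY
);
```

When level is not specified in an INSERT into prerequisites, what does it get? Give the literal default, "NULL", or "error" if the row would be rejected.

level has an explicit DEFAULT -1.
When the column is omitted from an INSERT, that default is used.

-1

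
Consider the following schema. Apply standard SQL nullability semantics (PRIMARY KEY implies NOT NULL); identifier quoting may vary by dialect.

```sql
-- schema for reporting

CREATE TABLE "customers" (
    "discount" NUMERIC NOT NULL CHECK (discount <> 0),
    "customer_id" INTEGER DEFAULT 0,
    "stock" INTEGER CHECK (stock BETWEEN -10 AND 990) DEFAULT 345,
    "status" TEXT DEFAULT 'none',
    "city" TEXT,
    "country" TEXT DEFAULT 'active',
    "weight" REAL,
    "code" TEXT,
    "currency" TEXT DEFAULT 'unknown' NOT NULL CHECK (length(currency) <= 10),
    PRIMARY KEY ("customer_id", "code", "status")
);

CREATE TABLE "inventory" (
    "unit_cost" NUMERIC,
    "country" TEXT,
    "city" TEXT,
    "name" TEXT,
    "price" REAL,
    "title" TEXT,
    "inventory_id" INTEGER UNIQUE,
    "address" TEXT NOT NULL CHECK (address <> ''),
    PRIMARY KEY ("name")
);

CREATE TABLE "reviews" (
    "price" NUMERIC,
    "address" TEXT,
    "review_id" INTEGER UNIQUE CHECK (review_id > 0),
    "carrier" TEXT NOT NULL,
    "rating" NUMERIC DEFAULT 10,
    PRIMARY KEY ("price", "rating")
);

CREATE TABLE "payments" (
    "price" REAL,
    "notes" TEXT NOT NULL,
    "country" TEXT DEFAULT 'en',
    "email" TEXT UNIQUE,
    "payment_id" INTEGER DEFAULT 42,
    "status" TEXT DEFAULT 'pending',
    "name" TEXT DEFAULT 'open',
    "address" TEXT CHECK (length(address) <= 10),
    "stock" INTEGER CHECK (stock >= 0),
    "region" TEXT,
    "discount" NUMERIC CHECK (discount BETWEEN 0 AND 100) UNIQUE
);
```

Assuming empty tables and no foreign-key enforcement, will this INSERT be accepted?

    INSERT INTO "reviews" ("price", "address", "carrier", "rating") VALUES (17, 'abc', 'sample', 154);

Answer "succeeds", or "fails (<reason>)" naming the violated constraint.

NOT NULL columns: carrier is supplied; price is supplied; rating is supplied.
No constraint is violated.

succeeds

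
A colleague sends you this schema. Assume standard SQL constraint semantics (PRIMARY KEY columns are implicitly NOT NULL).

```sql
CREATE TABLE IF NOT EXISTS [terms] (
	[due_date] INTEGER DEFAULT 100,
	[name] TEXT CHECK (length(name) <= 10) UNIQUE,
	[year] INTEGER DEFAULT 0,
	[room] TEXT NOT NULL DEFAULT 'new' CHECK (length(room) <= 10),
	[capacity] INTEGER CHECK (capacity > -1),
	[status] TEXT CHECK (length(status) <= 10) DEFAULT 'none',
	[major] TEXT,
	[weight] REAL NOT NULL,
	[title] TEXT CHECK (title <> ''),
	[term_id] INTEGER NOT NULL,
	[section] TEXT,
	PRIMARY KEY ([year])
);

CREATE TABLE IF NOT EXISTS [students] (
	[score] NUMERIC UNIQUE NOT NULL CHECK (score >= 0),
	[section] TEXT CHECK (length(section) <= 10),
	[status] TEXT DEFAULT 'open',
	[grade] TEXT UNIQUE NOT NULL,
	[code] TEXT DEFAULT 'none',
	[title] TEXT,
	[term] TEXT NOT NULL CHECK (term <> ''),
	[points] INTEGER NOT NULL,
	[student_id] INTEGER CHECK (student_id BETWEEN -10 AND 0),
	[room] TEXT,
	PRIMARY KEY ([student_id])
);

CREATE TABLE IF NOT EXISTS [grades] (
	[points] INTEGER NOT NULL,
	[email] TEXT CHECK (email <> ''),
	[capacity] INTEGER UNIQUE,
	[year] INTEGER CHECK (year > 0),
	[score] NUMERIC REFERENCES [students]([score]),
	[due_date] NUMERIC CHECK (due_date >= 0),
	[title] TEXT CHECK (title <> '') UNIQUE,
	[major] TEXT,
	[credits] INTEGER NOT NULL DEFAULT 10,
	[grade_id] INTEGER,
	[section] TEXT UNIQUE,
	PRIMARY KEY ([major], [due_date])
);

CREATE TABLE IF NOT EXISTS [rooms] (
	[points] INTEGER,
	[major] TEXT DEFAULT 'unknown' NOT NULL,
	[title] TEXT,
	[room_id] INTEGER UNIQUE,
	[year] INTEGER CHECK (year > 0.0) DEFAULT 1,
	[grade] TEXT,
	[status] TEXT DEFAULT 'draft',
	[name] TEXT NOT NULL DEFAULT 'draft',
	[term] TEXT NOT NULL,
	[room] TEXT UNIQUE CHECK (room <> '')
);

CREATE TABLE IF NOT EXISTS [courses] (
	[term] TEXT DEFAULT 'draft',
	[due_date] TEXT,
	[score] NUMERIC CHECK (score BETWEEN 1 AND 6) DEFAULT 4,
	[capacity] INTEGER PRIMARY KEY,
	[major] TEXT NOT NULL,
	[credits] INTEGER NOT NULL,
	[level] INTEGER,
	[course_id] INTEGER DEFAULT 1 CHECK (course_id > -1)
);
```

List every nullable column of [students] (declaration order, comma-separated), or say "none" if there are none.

- score: declared NOT NULL → not nullable.
- section: CHECK does not forbid NULL (a CHECK constraint passes when its expression is NULL) → nullable.
- status: DEFAULT only fills an omitted column; an explicit NULL is still allowed → nullable.
- grade: declared NOT NULL → not nullable.
- code: DEFAULT only fills an omitted column; an explicit NULL is still allowed → nullable.
- title: no NOT NULL constraint applies → nullable.
- term: declared NOT NULL → not nullable.
- points: declared NOT NULL → not nullable.
- student_id: part of the PRIMARY KEY, which implies NOT NULL → not nullable.
- room: no NOT NULL constraint applies → nullable.

section, status, code, title, room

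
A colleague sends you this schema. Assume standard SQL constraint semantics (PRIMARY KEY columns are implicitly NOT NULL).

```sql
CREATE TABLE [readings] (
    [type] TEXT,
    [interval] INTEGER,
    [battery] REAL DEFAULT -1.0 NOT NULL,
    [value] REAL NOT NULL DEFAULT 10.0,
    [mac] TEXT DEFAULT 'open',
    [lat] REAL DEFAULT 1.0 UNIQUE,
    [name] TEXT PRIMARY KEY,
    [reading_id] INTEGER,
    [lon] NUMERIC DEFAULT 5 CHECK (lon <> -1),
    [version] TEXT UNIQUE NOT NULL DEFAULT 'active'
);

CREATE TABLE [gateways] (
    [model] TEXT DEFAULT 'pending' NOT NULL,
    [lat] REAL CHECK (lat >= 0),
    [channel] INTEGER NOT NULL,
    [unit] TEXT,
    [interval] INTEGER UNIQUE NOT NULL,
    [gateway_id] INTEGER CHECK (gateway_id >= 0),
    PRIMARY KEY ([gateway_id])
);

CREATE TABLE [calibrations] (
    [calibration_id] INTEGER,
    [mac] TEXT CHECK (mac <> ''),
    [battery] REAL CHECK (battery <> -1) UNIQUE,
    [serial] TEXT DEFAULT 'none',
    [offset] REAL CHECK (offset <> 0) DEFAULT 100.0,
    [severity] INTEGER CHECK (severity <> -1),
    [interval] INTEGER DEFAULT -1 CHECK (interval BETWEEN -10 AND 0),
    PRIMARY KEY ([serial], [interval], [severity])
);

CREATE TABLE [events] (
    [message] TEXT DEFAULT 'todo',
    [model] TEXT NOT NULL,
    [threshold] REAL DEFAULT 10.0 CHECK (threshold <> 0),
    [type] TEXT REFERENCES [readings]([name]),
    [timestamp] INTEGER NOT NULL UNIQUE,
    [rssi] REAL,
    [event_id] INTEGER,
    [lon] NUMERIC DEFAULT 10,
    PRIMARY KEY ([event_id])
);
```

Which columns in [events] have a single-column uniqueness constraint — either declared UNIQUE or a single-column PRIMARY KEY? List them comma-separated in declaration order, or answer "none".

timestamp, event_id

- message: no UNIQUE or single-column PK constraint.
- model: no UNIQUE or single-column PK constraint.
- threshold: no UNIQUE or single-column PK constraint.
- type: no UNIQUE or single-column PK constraint.
- timestamp: declared UNIQUE → unique.
- rssi: no UNIQUE or single-column PK constraint.
- event_id: single-column PRIMARY KEY → unique.
- lon: no UNIQUE or single-column PK constraint.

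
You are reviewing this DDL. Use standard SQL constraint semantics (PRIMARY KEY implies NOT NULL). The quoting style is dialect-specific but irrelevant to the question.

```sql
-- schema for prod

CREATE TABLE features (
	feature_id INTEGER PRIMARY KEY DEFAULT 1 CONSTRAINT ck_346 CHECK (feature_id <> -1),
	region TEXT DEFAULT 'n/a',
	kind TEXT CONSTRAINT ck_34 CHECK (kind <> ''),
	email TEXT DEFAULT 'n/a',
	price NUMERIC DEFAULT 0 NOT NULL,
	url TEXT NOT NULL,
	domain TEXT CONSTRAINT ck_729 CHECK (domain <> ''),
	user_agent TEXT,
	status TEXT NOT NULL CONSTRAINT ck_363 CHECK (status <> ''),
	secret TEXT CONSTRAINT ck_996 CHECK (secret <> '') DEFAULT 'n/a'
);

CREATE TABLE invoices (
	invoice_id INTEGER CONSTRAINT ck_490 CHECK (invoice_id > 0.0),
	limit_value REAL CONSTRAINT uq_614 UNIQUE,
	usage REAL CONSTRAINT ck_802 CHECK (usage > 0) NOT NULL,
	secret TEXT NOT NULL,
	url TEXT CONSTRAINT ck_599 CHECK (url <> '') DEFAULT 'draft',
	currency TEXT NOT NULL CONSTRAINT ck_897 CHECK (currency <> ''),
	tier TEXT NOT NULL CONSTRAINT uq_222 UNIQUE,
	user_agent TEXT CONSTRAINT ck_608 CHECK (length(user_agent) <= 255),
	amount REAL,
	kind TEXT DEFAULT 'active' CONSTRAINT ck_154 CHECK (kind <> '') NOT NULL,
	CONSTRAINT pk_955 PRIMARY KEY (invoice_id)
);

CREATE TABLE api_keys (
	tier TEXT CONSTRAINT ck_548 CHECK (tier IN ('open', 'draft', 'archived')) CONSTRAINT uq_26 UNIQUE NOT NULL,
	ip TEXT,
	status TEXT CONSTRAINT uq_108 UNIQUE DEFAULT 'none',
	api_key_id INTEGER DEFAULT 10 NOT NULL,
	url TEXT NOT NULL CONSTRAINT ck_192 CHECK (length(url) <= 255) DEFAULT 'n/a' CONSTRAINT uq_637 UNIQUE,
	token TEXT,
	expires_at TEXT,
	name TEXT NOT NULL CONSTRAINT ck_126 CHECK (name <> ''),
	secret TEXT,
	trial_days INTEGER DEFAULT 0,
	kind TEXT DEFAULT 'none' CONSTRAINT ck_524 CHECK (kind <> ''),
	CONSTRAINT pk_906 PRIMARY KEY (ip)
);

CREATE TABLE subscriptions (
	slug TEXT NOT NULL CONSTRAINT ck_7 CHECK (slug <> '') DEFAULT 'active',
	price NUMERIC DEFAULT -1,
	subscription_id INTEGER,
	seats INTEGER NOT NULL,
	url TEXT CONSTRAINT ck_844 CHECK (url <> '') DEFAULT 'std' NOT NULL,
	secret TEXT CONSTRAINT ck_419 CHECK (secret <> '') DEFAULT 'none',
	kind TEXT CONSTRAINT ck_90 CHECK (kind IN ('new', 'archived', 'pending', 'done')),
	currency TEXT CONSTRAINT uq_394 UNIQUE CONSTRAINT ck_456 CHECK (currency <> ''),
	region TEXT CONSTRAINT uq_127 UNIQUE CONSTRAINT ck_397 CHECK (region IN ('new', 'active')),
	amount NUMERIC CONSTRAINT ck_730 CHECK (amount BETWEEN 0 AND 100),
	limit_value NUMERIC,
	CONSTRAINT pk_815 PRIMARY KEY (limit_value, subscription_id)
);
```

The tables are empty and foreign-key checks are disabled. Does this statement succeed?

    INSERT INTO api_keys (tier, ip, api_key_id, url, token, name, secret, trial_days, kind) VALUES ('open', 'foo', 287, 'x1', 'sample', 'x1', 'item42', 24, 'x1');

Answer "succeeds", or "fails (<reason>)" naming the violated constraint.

NOT NULL columns: api_key_id is supplied; ip is supplied; name is supplied; tier is supplied; url is supplied.
CHECK constraints: 'open' satisfies (tier IN ('open', 'draft', 'archived')); 'x1' satisfies (length(url) <= 255); 'x1' satisfies (name <> ''); 'x1' satisfies (kind <> '').
No constraint is violated.

succeeds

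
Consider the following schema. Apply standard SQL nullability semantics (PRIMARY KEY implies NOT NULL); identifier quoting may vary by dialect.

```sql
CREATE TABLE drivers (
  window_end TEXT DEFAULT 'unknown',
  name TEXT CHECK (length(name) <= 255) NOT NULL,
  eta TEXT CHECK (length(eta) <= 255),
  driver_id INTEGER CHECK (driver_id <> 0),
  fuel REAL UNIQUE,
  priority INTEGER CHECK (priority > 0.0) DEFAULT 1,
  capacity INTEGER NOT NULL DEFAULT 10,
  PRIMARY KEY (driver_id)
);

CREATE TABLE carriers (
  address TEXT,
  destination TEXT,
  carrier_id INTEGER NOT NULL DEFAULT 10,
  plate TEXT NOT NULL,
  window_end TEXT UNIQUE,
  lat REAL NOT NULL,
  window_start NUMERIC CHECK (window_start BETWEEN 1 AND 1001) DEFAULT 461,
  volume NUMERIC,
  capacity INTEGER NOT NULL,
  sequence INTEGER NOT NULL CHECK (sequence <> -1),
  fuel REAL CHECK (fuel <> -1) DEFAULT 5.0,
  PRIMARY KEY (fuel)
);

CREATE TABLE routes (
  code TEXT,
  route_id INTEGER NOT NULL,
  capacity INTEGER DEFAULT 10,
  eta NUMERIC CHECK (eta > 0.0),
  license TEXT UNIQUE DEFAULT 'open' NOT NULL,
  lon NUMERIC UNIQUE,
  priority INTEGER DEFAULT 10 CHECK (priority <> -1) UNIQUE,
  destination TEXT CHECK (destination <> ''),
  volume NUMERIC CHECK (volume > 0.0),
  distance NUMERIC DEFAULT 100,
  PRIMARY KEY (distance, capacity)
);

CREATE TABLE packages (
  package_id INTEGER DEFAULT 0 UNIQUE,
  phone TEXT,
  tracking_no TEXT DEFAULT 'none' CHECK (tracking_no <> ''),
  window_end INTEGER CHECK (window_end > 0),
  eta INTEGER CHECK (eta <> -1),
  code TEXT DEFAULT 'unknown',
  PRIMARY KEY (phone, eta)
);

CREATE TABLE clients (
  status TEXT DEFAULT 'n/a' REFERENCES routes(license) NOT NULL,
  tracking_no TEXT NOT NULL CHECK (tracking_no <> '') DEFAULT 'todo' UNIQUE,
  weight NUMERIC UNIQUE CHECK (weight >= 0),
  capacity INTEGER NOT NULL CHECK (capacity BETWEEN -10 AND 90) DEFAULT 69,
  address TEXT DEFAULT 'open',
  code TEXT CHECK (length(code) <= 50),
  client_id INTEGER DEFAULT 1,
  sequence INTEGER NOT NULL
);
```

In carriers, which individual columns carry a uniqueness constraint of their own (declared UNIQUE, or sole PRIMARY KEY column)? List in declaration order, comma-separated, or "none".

- address: no UNIQUE or single-column PK constraint.
- destination: no UNIQUE or single-column PK constraint.
- carrier_id: no UNIQUE or single-column PK constraint.
- plate: no UNIQUE or single-column PK constraint.
- window_end: declared UNIQUE → unique.
- lat: no UNIQUE or single-column PK constraint.
- window_start: no UNIQUE or single-column PK constraint.
- volume: no UNIQUE or single-column PK constraint.
- capacity: no UNIQUE or single-column PK constraint.
- sequence: no UNIQUE or single-column PK constraint.
- fuel: single-column PRIMARY KEY → unique.

window_end, fuel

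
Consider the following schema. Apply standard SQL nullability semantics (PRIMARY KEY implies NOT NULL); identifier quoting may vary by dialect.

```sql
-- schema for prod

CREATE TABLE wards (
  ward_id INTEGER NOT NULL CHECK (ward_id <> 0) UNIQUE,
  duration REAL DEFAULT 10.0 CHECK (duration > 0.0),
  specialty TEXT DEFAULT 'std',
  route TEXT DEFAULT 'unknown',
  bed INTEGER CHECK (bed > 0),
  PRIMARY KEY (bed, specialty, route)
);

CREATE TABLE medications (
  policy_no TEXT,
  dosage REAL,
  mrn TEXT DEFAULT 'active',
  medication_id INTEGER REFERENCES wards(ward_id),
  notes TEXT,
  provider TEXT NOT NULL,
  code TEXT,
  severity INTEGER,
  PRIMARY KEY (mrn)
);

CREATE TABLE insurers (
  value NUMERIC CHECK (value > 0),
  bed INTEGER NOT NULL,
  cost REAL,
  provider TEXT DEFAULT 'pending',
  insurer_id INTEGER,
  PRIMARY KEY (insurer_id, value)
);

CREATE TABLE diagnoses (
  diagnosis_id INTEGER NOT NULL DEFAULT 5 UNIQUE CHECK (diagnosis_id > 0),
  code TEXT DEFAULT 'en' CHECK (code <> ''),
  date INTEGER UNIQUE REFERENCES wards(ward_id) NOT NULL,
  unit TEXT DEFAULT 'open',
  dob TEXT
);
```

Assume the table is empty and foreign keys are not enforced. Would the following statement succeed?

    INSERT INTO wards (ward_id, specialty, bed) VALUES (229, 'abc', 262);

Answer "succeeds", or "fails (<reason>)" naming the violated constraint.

succeeds

NOT NULL columns: bed is supplied; route defaults to 'unknown'; specialty is supplied; ward_id is supplied.
CHECK constraints: 229 satisfies (ward_id <> 0); 262 satisfies (bed > 0).
No constraint is violated.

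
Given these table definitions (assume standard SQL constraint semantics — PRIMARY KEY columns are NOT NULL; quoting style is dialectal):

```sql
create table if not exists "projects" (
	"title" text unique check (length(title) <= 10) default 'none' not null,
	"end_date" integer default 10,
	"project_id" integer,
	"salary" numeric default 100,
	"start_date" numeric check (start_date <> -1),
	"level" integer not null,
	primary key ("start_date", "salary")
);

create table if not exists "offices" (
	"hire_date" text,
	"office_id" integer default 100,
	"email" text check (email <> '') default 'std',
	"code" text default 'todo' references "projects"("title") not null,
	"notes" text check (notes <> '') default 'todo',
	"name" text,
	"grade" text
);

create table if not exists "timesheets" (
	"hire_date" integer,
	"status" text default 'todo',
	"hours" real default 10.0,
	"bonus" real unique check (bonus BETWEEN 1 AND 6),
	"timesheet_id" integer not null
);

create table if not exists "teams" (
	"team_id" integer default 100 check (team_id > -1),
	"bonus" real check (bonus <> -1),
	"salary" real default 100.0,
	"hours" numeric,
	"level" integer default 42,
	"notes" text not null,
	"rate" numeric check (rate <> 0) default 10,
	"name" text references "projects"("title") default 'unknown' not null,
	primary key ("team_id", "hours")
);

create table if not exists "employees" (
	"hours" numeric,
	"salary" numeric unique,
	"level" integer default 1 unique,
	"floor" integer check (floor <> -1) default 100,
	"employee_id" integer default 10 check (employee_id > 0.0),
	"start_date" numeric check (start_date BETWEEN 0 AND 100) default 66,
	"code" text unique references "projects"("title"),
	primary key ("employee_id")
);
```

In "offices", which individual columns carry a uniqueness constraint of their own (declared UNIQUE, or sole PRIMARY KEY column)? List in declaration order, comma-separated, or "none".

- hire_date: no UNIQUE or single-column PK constraint.
- office_id: no UNIQUE or single-column PK constraint.
- email: no UNIQUE or single-column PK constraint.
- code: no UNIQUE or single-column PK constraint.
- notes: no UNIQUE or single-column PK constraint.
- name: no UNIQUE or single-column PK constraint.
- grade: no UNIQUE or single-column PK constraint.

none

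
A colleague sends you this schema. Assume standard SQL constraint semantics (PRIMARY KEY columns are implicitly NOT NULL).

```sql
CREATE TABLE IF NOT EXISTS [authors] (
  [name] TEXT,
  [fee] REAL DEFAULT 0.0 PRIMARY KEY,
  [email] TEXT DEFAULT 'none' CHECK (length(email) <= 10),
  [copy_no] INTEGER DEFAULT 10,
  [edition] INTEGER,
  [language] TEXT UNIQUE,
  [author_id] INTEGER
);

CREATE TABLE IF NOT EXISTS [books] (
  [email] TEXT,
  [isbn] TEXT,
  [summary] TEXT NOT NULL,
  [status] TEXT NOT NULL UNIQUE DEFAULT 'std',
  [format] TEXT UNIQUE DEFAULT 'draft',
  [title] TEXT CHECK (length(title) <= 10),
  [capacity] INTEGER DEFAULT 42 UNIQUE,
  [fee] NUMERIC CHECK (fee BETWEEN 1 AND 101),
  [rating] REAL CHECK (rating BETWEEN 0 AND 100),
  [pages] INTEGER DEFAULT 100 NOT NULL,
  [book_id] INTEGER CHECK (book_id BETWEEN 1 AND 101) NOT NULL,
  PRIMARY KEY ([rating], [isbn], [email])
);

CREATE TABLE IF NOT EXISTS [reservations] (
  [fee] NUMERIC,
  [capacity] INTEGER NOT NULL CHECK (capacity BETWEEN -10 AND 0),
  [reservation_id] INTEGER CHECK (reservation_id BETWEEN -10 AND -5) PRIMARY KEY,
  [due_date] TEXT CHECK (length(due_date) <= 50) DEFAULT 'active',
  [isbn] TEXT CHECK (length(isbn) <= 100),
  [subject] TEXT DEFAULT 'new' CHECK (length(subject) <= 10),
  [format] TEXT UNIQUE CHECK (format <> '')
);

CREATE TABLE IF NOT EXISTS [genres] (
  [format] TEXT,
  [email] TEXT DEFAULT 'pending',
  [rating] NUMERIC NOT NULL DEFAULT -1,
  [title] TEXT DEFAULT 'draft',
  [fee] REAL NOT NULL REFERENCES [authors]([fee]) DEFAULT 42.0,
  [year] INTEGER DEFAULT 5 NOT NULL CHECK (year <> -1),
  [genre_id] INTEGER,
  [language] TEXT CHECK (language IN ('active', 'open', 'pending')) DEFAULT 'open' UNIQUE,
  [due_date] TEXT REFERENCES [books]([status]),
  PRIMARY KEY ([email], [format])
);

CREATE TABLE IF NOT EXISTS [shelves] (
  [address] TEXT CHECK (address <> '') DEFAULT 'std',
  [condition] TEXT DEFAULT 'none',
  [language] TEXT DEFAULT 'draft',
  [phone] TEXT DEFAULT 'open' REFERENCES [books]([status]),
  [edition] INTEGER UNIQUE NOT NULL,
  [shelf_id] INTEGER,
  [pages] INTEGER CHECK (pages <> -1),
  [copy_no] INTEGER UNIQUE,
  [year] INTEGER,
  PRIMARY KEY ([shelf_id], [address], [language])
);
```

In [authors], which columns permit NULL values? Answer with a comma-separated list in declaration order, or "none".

name, email, copy_no, edition, language, author_id

- name: no NOT NULL constraint applies → nullable.
- fee: part of the PRIMARY KEY, which implies NOT NULL → not nullable.
- email: CHECK does not forbid NULL (a CHECK constraint passes when its expression is NULL) → nullable.
- copy_no: DEFAULT only fills an omitted column; an explicit NULL is still allowed → nullable.
- edition: no NOT NULL constraint applies → nullable.
- language: UNIQUE does not imply NOT NULL → nullable.
- author_id: no NOT NULL constraint applies → nullable.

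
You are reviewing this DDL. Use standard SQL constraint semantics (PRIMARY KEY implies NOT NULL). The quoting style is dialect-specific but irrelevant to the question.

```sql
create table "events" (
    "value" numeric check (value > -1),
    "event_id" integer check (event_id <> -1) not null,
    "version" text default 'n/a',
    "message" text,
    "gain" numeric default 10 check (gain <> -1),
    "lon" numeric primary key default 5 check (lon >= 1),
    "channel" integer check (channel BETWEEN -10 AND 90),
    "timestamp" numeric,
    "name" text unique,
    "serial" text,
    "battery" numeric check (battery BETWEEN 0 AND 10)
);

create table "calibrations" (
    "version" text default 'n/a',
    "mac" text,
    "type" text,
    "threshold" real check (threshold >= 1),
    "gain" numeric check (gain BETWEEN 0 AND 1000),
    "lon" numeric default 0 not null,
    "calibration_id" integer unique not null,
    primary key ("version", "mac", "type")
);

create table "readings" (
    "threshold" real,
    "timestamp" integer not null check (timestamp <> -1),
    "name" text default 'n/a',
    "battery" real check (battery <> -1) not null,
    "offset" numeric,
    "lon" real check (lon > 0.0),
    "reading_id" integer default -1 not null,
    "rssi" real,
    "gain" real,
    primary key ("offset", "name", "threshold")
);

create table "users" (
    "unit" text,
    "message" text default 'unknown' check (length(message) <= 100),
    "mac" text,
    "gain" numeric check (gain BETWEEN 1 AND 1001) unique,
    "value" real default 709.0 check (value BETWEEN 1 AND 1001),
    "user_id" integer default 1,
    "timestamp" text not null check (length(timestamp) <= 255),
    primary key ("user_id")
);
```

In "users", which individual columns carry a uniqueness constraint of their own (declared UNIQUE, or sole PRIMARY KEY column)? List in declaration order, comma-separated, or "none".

- unit: no UNIQUE or single-column PK constraint.
- message: no UNIQUE or single-column PK constraint.
- mac: no UNIQUE or single-column PK constraint.
- gain: declared UNIQUE → unique.
- value: no UNIQUE or single-column PK constraint.
- user_id: single-column PRIMARY KEY → unique.
- timestamp: no UNIQUE or single-column PK constraint.

gain, user_id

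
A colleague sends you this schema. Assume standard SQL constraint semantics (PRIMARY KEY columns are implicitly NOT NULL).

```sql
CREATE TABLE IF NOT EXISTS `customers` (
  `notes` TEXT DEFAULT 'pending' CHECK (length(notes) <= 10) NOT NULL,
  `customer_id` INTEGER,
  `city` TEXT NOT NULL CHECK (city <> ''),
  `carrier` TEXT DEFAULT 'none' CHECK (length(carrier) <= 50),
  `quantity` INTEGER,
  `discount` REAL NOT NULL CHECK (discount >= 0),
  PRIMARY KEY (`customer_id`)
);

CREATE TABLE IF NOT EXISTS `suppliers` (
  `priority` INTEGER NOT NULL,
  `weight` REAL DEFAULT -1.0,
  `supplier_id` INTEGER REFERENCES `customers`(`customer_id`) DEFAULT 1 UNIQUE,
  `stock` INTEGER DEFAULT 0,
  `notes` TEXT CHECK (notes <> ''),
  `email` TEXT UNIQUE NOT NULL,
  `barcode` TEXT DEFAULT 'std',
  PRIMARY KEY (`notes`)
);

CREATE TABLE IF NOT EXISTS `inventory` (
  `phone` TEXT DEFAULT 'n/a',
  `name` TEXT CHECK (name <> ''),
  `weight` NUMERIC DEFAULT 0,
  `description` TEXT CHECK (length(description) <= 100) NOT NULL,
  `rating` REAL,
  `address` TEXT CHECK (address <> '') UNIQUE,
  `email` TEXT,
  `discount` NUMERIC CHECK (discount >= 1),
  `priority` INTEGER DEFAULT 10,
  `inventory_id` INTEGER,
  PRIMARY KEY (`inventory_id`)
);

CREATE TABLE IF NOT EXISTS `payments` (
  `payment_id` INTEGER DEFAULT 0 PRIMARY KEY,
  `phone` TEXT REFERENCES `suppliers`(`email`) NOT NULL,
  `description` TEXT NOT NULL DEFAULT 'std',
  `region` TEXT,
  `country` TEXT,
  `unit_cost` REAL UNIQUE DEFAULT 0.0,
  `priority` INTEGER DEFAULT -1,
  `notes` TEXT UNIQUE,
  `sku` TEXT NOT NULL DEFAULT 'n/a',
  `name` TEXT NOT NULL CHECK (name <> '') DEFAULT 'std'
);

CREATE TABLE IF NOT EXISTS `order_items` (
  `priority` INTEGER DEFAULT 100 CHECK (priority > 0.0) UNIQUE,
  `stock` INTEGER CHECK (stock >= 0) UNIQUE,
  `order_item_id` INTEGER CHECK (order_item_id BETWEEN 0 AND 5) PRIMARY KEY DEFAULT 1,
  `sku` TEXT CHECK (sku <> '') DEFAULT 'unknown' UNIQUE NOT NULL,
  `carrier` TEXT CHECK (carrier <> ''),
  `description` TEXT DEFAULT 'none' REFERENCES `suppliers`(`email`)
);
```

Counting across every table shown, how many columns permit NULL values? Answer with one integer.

23

customers: 2 nullable (carrier, quantity — PK (customer_id) and explicit NOT NULL columns excluded).
suppliers: 4 nullable (weight, supplier_id, stock, barcode — PK (notes) and explicit NOT NULL columns excluded).
inventory: 8 nullable (phone, name, weight, rating, address, email, discount, priority — PK (inventory_id) and explicit NOT NULL columns excluded).
payments: 5 nullable (region, country, unit_cost, priority, notes — PK (payment_id) and explicit NOT NULL columns excluded).
order_items: 4 nullable (priority, stock, carrier, description — PK (order_item_id) and explicit NOT NULL columns excluded).
Total: 2 + 4 + 8 + 5 + 4 = 23.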